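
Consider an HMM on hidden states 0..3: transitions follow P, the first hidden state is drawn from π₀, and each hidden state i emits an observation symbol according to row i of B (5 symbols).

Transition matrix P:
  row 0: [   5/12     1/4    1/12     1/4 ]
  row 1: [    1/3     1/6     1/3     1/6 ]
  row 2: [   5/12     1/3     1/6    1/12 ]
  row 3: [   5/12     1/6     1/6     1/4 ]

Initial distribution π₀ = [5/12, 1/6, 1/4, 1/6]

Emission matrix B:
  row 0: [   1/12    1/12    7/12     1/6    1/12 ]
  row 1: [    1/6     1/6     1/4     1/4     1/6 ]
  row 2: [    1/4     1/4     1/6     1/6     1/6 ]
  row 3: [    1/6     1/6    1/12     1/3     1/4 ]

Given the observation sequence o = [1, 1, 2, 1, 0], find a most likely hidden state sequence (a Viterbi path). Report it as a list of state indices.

path = [2, 1, 0, 1, 2]

t=0: δ = [3.472e-02, 2.778e-02, 6.250e-02, 2.778e-02]  (obs o_0=1)
t=1: δ = [2.170e-03, 3.472e-03, 2.604e-03, 1.447e-03]  ψ = [2, 2, 2, 0]  (obs o_1=1)
t=2: δ = [6.752e-04, 2.170e-04, 1.929e-04, 4.823e-05]  ψ = [1, 2, 1, 1]  (obs o_2=2)
t=3: δ = [2.344e-05, 2.813e-05, 1.808e-05, 2.813e-05]  ψ = [0, 0, 1, 0]  (obs o_3=1)
t=4: δ = [9.768e-07, 1.005e-06, 2.344e-06, 1.172e-06]  ψ = [3, 2, 1, 3]  (obs o_4=0)
backtrack: best end state = 2; path = [2, 1, 0, 1, 2]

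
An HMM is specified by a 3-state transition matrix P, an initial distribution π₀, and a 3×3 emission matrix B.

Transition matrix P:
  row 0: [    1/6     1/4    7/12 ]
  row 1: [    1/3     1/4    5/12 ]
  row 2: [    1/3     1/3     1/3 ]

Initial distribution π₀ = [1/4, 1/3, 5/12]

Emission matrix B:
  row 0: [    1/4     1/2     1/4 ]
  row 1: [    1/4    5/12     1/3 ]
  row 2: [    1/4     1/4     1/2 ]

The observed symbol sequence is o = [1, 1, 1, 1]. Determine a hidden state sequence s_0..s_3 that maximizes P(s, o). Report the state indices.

path = [1, 0, 2, 0]

t=0: δ = [1.250e-01, 1.389e-01, 1.042e-01]  (obs o_0=1)
t=1: δ = [2.315e-02, 1.447e-02, 1.823e-02]  ψ = [1, 1, 0]  (obs o_1=1)
t=2: δ = [3.038e-03, 2.532e-03, 3.376e-03]  ψ = [2, 2, 0]  (obs o_2=1)
t=3: δ = [5.626e-04, 4.689e-04, 4.431e-04]  ψ = [2, 2, 0]  (obs o_3=1)
backtrack: best end state = 0; path = [1, 0, 2, 0]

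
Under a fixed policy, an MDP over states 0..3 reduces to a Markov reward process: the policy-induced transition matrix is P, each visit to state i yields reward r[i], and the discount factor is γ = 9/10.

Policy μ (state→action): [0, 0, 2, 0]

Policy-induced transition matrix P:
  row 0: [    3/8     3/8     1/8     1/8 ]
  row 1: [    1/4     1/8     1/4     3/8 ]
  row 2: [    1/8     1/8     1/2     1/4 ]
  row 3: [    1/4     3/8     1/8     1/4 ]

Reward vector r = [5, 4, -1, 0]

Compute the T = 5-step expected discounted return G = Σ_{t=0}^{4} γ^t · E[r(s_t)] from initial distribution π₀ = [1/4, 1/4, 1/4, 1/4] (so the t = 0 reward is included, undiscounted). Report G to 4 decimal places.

G = 8.1902

t=0: π = [0.2500, 0.2500, 0.2500, 0.2500], E[r] = 2.0000, γ^t·E[r] = 2.000000, running G = 2.000000
t=1: π = [0.2500, 0.2500, 0.2500, 0.2500], E[r] = 2.0000, γ^t·E[r] = 1.800000, running G = 3.800000
t=2: π = [0.2500, 0.2500, 0.2500, 0.2500], E[r] = 2.0000, γ^t·E[r] = 1.620000, running G = 5.420000
t=3: π = [0.2500, 0.2500, 0.2500, 0.2500], E[r] = 2.0000, γ^t·E[r] = 1.458000, running G = 6.878000
t=4: π = [0.2500, 0.2500, 0.2500, 0.2500], E[r] = 2.0000, γ^t·E[r] = 1.312200, running G = 8.190200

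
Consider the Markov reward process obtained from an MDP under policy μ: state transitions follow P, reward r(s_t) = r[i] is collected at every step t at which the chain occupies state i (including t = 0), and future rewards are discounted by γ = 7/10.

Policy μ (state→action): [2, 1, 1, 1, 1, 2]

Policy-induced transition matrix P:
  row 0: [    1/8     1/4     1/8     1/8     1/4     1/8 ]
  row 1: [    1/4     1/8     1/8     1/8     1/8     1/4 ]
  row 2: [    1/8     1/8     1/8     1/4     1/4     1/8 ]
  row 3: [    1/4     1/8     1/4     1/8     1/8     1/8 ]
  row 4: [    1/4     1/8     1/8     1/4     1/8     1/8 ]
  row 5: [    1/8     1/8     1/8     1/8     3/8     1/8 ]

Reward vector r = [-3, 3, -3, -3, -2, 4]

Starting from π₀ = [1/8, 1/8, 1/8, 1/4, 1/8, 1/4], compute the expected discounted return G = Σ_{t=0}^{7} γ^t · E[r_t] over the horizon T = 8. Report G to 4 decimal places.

t=0: π = [0.1250, 0.1250, 0.1250, 0.2500, 0.1250, 0.2500], E[r] = -0.3750, γ^t·E[r] = -0.375000, running G = -0.375000
t=1: π = [0.1875, 0.1406, 0.1563, 0.1563, 0.2188, 0.1406], E[r] = -0.9531, γ^t·E[r] = -0.667188, running G = -1.042188
t=2: π = [0.1895, 0.1484, 0.1445, 0.1719, 0.2031, 0.1426], E[r] = -0.9082, γ^t·E[r] = -0.445020, running G = -1.487207
t=3: π = [0.1904, 0.1487, 0.1465, 0.1685, 0.2024, 0.1436], E[r] = -0.9006, γ^t·E[r] = -0.308918, running G = -1.796125
t=4: π = [0.1899, 0.1488, 0.1461, 0.1686, 0.2030, 0.1436], E[r] = -0.8991, γ^t·E[r] = -0.215869, running G = -2.011993
t=5: π = [0.1901, 0.1487, 0.1461, 0.1686, 0.2029, 0.1436], E[r] = -0.8994, γ^t·E[r] = -0.151170, running G = -2.163163
t=6: π = [0.1900, 0.1488, 0.1461, 0.1686, 0.2029, 0.1436], E[r] = -0.8994, γ^t·E[r] = -0.105813, running G = -2.268976
t=7: π = [0.1900, 0.1488, 0.1461, 0.1686, 0.2029, 0.1436], E[r] = -0.8994, γ^t·E[r] = -0.074069, running G = -2.343046

G = -2.3430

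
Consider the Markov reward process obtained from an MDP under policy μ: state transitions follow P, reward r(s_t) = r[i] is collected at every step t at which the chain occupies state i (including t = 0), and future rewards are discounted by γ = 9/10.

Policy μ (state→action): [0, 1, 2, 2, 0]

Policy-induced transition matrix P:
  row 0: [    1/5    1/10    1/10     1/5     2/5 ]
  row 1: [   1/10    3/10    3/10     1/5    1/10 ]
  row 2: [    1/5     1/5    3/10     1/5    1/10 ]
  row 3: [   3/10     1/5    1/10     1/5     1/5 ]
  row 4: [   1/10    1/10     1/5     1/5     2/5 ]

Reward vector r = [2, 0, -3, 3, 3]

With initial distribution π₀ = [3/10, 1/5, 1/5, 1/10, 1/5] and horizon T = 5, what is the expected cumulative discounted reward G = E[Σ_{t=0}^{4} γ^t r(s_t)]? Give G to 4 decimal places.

G = 4.3228

t=0: π = [0.3000, 0.2000, 0.2000, 0.1000, 0.2000], E[r] = 0.9000, γ^t·E[r] = 0.900000, running G = 0.900000
t=1: π = [0.1700, 0.1700, 0.2000, 0.2000, 0.2600], E[r] = 1.1200, γ^t·E[r] = 1.008000, running G = 1.908000
t=2: π = [0.1770, 0.1740, 0.2000, 0.2000, 0.2490], E[r] = 1.1010, γ^t·E[r] = 0.891810, running G = 2.799810
t=3: π = [0.1777, 0.1748, 0.1997, 0.2000, 0.2478], E[r] = 1.0997, γ^t·E[r] = 0.801681, running G = 3.601491
t=4: π = [0.1777, 0.1749, 0.1997, 0.2000, 0.2477], E[r] = 1.0994, γ^t·E[r] = 0.721310, running G = 4.322801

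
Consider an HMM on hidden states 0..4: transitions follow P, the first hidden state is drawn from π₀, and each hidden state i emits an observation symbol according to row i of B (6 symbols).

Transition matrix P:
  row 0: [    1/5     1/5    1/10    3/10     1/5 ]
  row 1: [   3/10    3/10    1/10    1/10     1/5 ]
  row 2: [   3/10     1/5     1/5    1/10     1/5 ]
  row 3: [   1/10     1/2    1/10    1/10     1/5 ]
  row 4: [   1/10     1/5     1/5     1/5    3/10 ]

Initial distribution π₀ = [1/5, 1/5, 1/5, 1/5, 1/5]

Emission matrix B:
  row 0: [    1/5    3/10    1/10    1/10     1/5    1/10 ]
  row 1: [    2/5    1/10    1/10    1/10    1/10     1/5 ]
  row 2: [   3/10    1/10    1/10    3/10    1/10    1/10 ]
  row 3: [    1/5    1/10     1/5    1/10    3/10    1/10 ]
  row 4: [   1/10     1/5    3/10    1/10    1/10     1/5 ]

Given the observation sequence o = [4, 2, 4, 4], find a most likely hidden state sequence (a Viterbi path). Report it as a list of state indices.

t=0: δ = [4.000e-02, 2.000e-02, 2.000e-02, 6.000e-02, 2.000e-02]  (obs o_0=4)
t=1: δ = [8.000e-04, 3.000e-03, 6.000e-04, 2.400e-03, 3.600e-03]  ψ = [0, 3, 3, 0, 3]  (obs o_1=2)
t=2: δ = [1.800e-04, 1.200e-04, 7.200e-05, 2.160e-04, 1.080e-04]  ψ = [1, 3, 4, 4, 4]  (obs o_2=4)
t=3: δ = [7.200e-06, 1.080e-05, 2.160e-06, 1.620e-05, 4.320e-06]  ψ = [0, 3, 3, 0, 3]  (obs o_3=4)
backtrack: best end state = 3; path = [3, 1, 0, 3]

path = [3, 1, 0, 3]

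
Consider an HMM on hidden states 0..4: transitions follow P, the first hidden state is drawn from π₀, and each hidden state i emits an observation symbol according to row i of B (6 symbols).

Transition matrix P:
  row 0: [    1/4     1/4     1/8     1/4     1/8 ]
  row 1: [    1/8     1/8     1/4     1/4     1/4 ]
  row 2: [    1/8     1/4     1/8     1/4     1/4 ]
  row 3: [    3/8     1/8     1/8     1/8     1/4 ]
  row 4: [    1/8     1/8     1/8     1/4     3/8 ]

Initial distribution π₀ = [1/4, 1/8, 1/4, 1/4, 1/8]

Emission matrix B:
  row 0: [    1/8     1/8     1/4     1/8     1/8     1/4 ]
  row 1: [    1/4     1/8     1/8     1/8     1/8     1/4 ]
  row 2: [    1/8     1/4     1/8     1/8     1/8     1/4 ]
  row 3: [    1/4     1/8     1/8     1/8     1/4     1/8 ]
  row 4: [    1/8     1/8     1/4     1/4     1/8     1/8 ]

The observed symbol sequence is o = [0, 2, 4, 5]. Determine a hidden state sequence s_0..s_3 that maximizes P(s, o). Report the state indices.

t=0: δ = [3.125e-02, 3.125e-02, 3.125e-02, 6.250e-02, 1.562e-02]  (obs o_0=0)
t=1: δ = [5.859e-03, 9.766e-04, 9.766e-04, 9.766e-04, 3.906e-03]  ψ = [3, 0, 1, 0, 3]  (obs o_1=2)
t=2: δ = [1.831e-04, 1.831e-04, 9.155e-05, 3.662e-04, 1.831e-04]  ψ = [0, 0, 0, 0, 4]  (obs o_2=4)
t=3: δ = [3.433e-05, 1.144e-05, 1.144e-05, 5.722e-06, 1.144e-05]  ψ = [3, 0, 1, 0, 3]  (obs o_3=5)
backtrack: best end state = 0; path = [3, 0, 3, 0]

path = [3, 0, 3, 0]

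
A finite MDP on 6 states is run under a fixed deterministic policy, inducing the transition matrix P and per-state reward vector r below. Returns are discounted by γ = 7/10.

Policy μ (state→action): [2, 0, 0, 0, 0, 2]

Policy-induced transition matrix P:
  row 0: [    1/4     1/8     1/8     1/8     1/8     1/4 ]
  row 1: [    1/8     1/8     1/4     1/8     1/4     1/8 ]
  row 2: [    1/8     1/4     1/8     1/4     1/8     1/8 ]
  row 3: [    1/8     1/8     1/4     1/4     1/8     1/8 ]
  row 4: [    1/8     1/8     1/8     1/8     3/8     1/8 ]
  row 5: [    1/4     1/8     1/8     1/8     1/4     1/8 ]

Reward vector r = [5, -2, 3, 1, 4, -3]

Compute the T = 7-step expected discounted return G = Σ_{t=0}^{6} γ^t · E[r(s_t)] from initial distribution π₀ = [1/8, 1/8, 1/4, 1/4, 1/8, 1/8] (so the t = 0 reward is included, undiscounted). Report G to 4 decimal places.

t=0: π = [0.1250, 0.1250, 0.2500, 0.2500, 0.1250, 0.1250], E[r] = 1.5000, γ^t·E[r] = 1.500000, running G = 1.500000
t=1: π = [0.1563, 0.1563, 0.1719, 0.1875, 0.1875, 0.1406], E[r] = 1.5000, γ^t·E[r] = 1.050000, running G = 2.550000
t=2: π = [0.1621, 0.1465, 0.1680, 0.1699, 0.2090, 0.1445], E[r] = 1.5938, γ^t·E[r] = 0.780938, running G = 3.330938
t=3: π = [0.1633, 0.1460, 0.1646, 0.1672, 0.2136, 0.1453], E[r] = 1.6042, γ^t·E[r] = 0.550257, running G = 3.881195
t=4: π = [0.1636, 0.1456, 0.1642, 0.1665, 0.2148, 0.1454], E[r] = 1.6087, γ^t·E[r] = 0.386242, running G = 4.267437
t=5: π = [0.1636, 0.1455, 0.1640, 0.1663, 0.2151, 0.1454], E[r] = 1.6094, γ^t·E[r] = 0.270490, running G = 4.537927
t=6: π = [0.1636, 0.1455, 0.1640, 0.1663, 0.2151, 0.1455], E[r] = 1.6096, γ^t·E[r] = 0.189368, running G = 4.727295

G = 4.7273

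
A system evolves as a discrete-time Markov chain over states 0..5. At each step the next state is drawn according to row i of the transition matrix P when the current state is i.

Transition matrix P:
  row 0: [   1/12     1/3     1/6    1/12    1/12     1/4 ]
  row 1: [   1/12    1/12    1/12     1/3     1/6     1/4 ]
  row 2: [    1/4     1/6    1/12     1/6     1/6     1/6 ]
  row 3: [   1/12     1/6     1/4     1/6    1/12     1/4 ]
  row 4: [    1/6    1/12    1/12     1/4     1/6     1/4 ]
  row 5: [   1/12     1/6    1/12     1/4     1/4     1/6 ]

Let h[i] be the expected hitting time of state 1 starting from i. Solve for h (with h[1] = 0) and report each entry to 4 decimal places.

First-step conditioning: h[1] = 0; for i ≠ 1, h[i] = 1 + Σ_k P[i][k]·h[k].
  h[0] = 1 + 1/12·h[0] + 1/6·h[2] + 1/12·h[3] + 1/12·h[4] + 1/4·h[5]
  h[2] = 1 + 1/4·h[0] + 1/12·h[2] + 1/6·h[3] + 1/6·h[4] + 1/6·h[5]
  h[3] = 1 + 1/12·h[0] + 1/4·h[2] + 1/6·h[3] + 1/12·h[4] + 1/4·h[5]
  h[4] = 1 + 1/6·h[0] + 1/12·h[2] + 1/4·h[3] + 1/6·h[4] + 1/4·h[5]
  h[5] = 1 + 1/12·h[0] + 1/12·h[2] + 1/4·h[3] + 1/4·h[4] + 1/6·h[5]
Solving the 5×5 linear system over states ≠ 1 gives exactly h = [81224/17003, 0, 95436/17003, 97284/17003, 105004/17003, 14108/2429] (h[1] = 0 is the target).

h = [4.7770, 0.0000, 5.6129, 5.7216, 6.1756, 5.8082]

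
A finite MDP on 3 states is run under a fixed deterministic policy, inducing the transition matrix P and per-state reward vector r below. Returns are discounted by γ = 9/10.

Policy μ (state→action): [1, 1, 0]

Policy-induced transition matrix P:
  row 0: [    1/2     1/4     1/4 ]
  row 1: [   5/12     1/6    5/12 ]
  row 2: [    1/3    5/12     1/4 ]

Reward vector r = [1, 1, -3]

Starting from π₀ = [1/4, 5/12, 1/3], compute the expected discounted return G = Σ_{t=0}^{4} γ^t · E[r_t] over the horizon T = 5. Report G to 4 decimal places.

G = -0.9866

t=0: π = [0.2500, 0.4167, 0.3333], E[r] = -0.3333, γ^t·E[r] = -0.333333, running G = -0.333333
t=1: π = [0.4097, 0.2708, 0.3194], E[r] = -0.2778, γ^t·E[r] = -0.250000, running G = -0.583333
t=2: π = [0.4242, 0.2807, 0.2951], E[r] = -0.1806, γ^t·E[r] = -0.146250, running G = -0.729583
t=3: π = [0.4274, 0.2758, 0.2968], E[r] = -0.1871, γ^t·E[r] = -0.136406, running G = -0.865990
t=4: π = [0.4276, 0.2765, 0.2960], E[r] = -0.1839, γ^t·E[r] = -0.120635, running G = -0.986625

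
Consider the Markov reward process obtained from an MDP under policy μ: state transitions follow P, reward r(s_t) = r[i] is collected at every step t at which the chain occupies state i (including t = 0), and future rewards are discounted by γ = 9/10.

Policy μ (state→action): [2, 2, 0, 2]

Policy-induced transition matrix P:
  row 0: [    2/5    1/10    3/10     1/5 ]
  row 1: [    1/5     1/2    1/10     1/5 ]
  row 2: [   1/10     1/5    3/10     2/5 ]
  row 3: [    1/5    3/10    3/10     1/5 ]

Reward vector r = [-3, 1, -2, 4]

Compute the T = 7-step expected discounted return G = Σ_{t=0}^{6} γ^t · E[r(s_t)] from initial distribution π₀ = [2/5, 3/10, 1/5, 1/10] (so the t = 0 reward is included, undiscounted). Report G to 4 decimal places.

t=0: π = [0.4000, 0.3000, 0.2000, 0.1000], E[r] = -0.9000, γ^t·E[r] = -0.900000, running G = -0.900000
t=1: π = [0.2600, 0.2600, 0.2400, 0.2400], E[r] = -0.0400, γ^t·E[r] = -0.036000, running G = -0.936000
t=2: π = [0.2280, 0.2760, 0.2480, 0.2480], E[r] = 0.0880, γ^t·E[r] = 0.071280, running G = -0.864720
t=3: π = [0.2208, 0.2848, 0.2448, 0.2496], E[r] = 0.1312, γ^t·E[r] = 0.095645, running G = -0.769075
t=4: π = [0.2197, 0.2883, 0.2430, 0.2490], E[r] = 0.1390, γ^t·E[r] = 0.091224, running G = -0.677851
t=5: π = [0.2196, 0.2894, 0.2423, 0.2486], E[r] = 0.1403, γ^t·E[r] = 0.082839, running G = -0.595012
t=6: π = [0.2197, 0.2897, 0.2421, 0.2485], E[r] = 0.1403, γ^t·E[r] = 0.074553, running G = -0.520459

G = -0.5205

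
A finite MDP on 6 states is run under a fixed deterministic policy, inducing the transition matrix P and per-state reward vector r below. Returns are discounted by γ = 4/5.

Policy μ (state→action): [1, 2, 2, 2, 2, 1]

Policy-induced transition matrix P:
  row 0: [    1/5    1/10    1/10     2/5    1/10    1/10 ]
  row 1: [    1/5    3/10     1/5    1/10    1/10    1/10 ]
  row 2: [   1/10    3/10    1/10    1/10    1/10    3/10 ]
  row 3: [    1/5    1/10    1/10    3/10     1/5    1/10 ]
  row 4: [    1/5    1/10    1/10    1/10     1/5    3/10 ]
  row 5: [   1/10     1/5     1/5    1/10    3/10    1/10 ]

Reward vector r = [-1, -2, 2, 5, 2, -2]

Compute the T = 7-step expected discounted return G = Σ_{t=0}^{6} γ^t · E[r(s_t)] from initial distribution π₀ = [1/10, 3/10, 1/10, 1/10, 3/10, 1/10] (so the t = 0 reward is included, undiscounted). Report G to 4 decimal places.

G = 2.2236

t=0: π = [0.1000, 0.3000, 0.1000, 0.1000, 0.3000, 0.1000], E[r] = 0.4000, γ^t·E[r] = 0.400000, running G = 0.400000
t=1: π = [0.1800, 0.1900, 0.1400, 0.1500, 0.1600, 0.1800], E[r] = 0.4300, γ^t·E[r] = 0.344000, running G = 0.744000
t=2: π = [0.1680, 0.1840, 0.1370, 0.1840, 0.1670, 0.1600], E[r] = 0.6720, γ^t·E[r] = 0.430080, running G = 1.174080
t=3: π = [0.1703, 0.1802, 0.1344, 0.1872, 0.1671, 0.1608], E[r] = 0.6867, γ^t·E[r] = 0.351590, running G = 1.525670
t=4: π = [0.1705, 0.1790, 0.1341, 0.1885, 0.1676, 0.1603], E[r] = 0.6970, γ^t·E[r] = 0.285471, running G = 1.811141
t=5: π = [0.1706, 0.1787, 0.1339, 0.1889, 0.1677, 0.1603], E[r] = 0.6989, γ^t·E[r] = 0.229021, running G = 2.040163
t=6: π = [0.1706, 0.1785, 0.1339, 0.1889, 0.1677, 0.1603], E[r] = 0.6996, γ^t·E[r] = 0.183400, running G = 2.223562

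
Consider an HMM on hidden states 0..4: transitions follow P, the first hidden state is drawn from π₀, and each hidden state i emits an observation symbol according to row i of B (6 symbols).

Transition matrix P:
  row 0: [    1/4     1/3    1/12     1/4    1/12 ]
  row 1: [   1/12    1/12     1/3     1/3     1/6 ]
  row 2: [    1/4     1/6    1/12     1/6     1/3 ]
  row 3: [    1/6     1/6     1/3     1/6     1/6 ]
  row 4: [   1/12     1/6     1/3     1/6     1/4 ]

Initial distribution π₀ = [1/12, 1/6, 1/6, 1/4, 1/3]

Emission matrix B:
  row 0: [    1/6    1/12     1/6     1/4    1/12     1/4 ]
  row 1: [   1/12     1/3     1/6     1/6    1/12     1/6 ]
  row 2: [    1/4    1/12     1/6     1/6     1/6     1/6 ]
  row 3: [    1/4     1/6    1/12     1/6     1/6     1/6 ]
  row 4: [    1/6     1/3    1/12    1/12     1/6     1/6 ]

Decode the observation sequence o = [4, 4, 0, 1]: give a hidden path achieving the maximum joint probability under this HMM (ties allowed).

path = [4, 4, 2, 4]

t=0: δ = [6.944e-03, 1.389e-02, 2.778e-02, 4.167e-02, 5.556e-02]  (obs o_0=4)
t=1: δ = [5.787e-04, 7.716e-04, 3.086e-03, 1.543e-03, 2.315e-03]  ψ = [2, 4, 4, 4, 4]  (obs o_1=4)
t=2: δ = [1.286e-04, 4.287e-05, 1.929e-04, 1.286e-04, 1.715e-04]  ψ = [2, 2, 4, 2, 2]  (obs o_2=0)
t=3: δ = [4.019e-06, 1.429e-05, 4.763e-06, 5.358e-06, 2.143e-05]  ψ = [2, 0, 4, 0, 2]  (obs o_3=1)
backtrack: best end state = 4; path = [4, 4, 2, 4]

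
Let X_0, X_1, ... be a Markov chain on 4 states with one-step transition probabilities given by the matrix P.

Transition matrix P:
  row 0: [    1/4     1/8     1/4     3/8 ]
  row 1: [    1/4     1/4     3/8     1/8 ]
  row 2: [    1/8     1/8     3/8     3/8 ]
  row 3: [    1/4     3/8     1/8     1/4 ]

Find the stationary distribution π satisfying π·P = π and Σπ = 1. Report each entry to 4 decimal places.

π = [0.2154, 0.2239, 0.2772, 0.2836]

Balance equations π_j = Σ_i π_i·P[i][j]:
  π_0 = 1/4·π_0 + 1/4·π_1 + 1/8·π_2 + 1/4·π_3
  π_1 = 1/8·π_0 + 1/4·π_1 + 1/8·π_2 + 3/8·π_3
  π_2 = 1/4·π_0 + 3/8·π_1 + 3/8·π_2 + 1/8·π_3
  normalize: π_0 + π_1 + π_2 + π_3 = 1
Solving the linear system gives exactly π = [101/469, 15/67, 130/469, 19/67].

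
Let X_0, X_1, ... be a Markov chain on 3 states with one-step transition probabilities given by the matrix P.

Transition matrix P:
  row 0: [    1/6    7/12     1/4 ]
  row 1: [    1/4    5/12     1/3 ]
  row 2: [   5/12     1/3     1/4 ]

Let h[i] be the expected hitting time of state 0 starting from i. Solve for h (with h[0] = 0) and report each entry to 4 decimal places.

h = [0.0000, 3.3191, 2.8085]

First-step conditioning: h[0] = 0; for i ≠ 0, h[i] = 1 + Σ_k P[i][k]·h[k].
  h[1] = 1 + 5/12·h[1] + 1/3·h[2]
  h[2] = 1 + 1/3·h[1] + 1/4·h[2]
Solving the 2×2 linear system over states ≠ 0 gives exactly h = [0, 156/47, 132/47] (h[0] = 0 is the target).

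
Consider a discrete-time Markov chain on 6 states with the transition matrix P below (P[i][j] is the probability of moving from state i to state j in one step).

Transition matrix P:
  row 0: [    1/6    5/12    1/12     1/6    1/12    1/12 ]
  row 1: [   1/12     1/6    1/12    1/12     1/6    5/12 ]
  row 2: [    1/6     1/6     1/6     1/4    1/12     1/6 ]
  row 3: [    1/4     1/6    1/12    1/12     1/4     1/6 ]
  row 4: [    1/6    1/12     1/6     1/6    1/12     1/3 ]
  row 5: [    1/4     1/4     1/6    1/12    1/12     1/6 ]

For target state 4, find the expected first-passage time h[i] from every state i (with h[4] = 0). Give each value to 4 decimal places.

First-step conditioning: h[4] = 0; for i ≠ 4, h[i] = 1 + Σ_k P[i][k]·h[k].
  h[0] = 1 + 1/6·h[0] + 5/12·h[1] + 1/12·h[2] + 1/6·h[3] + 1/12·h[5]
  h[1] = 1 + 1/12·h[0] + 1/6·h[1] + 1/12·h[2] + 1/12·h[3] + 5/12·h[5]
  h[2] = 1 + 1/6·h[0] + 1/6·h[1] + 1/6·h[2] + 1/4·h[3] + 1/6·h[5]
  h[3] = 1 + 1/4·h[0] + 1/6·h[1] + 1/12·h[2] + 1/12·h[3] + 1/6·h[5]
  h[5] = 1 + 1/4·h[0] + 1/4·h[1] + 1/6·h[2] + 1/12·h[3] + 1/6·h[5]
Solving the 5×5 linear system over states ≠ 4 gives exactly h = [14607/1840, 13857/1840, 2931/368, 273/40, 0, 7467/920] (h[4] = 0 is the target).

h = [7.9386, 7.5310, 7.9647, 6.8250, 0.0000, 8.1163]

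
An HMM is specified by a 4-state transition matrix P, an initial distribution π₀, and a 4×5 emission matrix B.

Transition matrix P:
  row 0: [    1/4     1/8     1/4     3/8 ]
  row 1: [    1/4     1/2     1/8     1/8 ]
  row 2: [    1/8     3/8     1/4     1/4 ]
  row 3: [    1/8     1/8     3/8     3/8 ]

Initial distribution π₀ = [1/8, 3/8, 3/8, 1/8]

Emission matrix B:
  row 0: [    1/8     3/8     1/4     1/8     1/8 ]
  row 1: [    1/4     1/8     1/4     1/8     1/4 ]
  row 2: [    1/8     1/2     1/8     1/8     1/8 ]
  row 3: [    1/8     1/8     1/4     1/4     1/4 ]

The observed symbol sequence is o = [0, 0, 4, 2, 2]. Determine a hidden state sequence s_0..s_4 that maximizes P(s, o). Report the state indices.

path = [1, 1, 1, 1, 1]

t=0: δ = [1.562e-02, 9.375e-02, 4.688e-02, 1.562e-02]  (obs o_0=0)
t=1: δ = [2.930e-03, 1.172e-02, 1.465e-03, 1.465e-03]  ψ = [1, 1, 1, 1]  (obs o_1=0)
t=2: δ = [3.662e-04, 1.465e-03, 1.831e-04, 3.662e-04]  ψ = [1, 1, 1, 1]  (obs o_2=4)
t=3: δ = [9.155e-05, 1.831e-04, 2.289e-05, 4.578e-05]  ψ = [1, 1, 1, 1]  (obs o_3=2)
t=4: δ = [1.144e-05, 2.289e-05, 2.861e-06, 8.583e-06]  ψ = [1, 1, 0, 0]  (obs o_4=2)
backtrack: best end state = 1; path = [1, 1, 1, 1, 1]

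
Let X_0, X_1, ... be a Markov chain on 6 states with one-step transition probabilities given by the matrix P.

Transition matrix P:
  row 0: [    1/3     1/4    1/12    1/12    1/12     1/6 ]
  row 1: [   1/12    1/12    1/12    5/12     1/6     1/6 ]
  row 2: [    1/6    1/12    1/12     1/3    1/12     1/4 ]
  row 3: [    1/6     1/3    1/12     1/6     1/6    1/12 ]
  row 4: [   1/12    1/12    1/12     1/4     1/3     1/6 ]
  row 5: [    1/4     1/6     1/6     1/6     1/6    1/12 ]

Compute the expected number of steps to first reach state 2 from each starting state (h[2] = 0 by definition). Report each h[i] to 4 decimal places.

First-step conditioning: h[2] = 0; for i ≠ 2, h[i] = 1 + Σ_k P[i][k]·h[k].
  h[0] = 1 + 1/3·h[0] + 1/4·h[1] + 1/12·h[3] + 1/12·h[4] + 1/6·h[5]
  h[1] = 1 + 1/12·h[0] + 1/12·h[1] + 5/12·h[3] + 1/6·h[4] + 1/6·h[5]
  h[3] = 1 + 1/6·h[0] + 1/3·h[1] + 1/6·h[3] + 1/6·h[4] + 1/12·h[5]
  h[4] = 1 + 1/12·h[0] + 1/12·h[1] + 1/4·h[3] + 1/3·h[4] + 1/6·h[5]
  h[5] = 1 + 1/4·h[0] + 1/6·h[1] + 1/6·h[3] + 1/6·h[4] + 1/12·h[5]
Solving the 5×5 linear system over states ≠ 2 gives exactly h = [105960/10049, 106188/10049, 0, 106728/10049, 8160/773, 97860/10049] (h[2] = 0 is the target).

h = [10.5443, 10.5670, 0.0000, 10.6208, 10.5563, 9.7383]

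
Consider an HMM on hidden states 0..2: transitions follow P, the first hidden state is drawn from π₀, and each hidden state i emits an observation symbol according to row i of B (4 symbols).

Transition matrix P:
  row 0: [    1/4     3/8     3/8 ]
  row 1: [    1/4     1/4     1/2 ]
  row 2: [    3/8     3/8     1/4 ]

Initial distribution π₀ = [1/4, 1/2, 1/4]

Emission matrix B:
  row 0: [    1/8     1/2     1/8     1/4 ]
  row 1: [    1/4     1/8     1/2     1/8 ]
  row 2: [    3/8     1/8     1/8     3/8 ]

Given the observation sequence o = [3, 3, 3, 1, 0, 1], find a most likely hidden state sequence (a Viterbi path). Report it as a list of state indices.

path = [2, 0, 2, 0, 2, 0]

t=0: δ = [6.250e-02, 6.250e-02, 9.375e-02]  (obs o_0=3)
t=1: δ = [8.789e-03, 4.395e-03, 1.172e-02]  ψ = [2, 2, 1]  (obs o_1=3)
t=2: δ = [1.099e-03, 5.493e-04, 1.236e-03]  ψ = [2, 2, 0]  (obs o_2=3)
t=3: δ = [2.317e-04, 5.794e-05, 5.150e-05]  ψ = [2, 2, 0]  (obs o_3=1)
t=4: δ = [7.242e-06, 2.173e-05, 3.259e-05]  ψ = [0, 0, 0]  (obs o_4=0)
t=5: δ = [6.110e-06, 1.528e-06, 1.358e-06]  ψ = [2, 2, 1]  (obs o_5=1)
backtrack: best end state = 0; path = [2, 0, 2, 0, 2, 0]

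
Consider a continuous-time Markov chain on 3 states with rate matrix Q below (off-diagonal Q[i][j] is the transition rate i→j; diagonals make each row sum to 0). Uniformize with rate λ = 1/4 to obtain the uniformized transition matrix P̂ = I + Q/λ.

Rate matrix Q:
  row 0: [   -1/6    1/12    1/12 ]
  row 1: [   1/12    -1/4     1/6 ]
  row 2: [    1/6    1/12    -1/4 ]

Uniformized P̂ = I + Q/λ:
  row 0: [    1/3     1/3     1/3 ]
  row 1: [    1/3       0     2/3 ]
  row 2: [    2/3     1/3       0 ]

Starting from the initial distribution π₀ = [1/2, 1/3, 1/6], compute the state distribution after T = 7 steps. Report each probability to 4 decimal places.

π = [0.4372, 0.2500, 0.3128]

t=0: π = [0.5000, 0.3333, 0.1667]
t=1: π = [0.3889, 0.2222, 0.3889]
t=2: π = [0.4630, 0.2593, 0.2778]
t=3: π = [0.4259, 0.2469, 0.3272]
t=4: π = [0.4424, 0.2510, 0.3066]
t=5: π = [0.4355, 0.2497, 0.3148]
t=6: π = [0.4383, 0.2501, 0.3116]
t=7: π = [0.4372, 0.2500, 0.3128]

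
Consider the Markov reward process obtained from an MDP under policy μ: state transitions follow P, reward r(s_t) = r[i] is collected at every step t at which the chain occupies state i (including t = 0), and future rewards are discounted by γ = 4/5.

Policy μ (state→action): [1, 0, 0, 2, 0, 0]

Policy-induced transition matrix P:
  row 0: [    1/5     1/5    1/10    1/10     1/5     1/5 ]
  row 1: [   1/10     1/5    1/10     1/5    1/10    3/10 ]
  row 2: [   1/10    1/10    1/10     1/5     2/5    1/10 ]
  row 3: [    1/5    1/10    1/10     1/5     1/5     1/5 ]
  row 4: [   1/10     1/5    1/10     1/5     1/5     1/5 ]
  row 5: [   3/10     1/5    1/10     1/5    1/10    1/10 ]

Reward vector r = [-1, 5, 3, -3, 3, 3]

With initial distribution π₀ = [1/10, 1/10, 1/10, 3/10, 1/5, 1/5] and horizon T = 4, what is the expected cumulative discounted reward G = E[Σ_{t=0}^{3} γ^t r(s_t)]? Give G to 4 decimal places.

G = 3.9613

t=0: π = [0.1000, 0.1000, 0.1000, 0.3000, 0.2000, 0.2000], E[r] = 1.0000, γ^t·E[r] = 1.000000, running G = 1.000000
t=1: π = [0.1800, 0.1600, 0.1000, 0.1900, 0.1900, 0.1800], E[r] = 1.4600, γ^t·E[r] = 1.168000, running G = 2.168000
t=2: π = [0.1730, 0.1710, 0.1000, 0.1820, 0.1860, 0.1880], E[r] = 1.5580, γ^t·E[r] = 0.997120, running G = 3.165120
t=3: π = [0.1731, 0.1718, 0.1000, 0.1827, 0.1841, 0.1883], E[r] = 1.5550, γ^t·E[r] = 0.796160, running G = 3.961280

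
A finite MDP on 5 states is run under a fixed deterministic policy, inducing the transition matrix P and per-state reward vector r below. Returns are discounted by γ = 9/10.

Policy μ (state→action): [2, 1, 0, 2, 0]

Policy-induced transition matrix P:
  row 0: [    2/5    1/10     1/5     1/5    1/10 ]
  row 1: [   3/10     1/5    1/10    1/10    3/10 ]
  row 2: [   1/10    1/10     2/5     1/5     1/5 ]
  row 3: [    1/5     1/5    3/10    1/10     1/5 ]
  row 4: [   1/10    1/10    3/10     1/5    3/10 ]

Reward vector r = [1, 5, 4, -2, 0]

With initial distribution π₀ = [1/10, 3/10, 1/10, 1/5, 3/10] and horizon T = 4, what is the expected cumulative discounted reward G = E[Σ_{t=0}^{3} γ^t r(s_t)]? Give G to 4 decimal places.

t=0: π = [0.1000, 0.3000, 0.1000, 0.2000, 0.3000], E[r] = 1.6000, γ^t·E[r] = 1.600000, running G = 1.600000
t=1: π = [0.2100, 0.1500, 0.2400, 0.1500, 0.2500], E[r] = 1.6200, γ^t·E[r] = 1.458000, running G = 3.058000
t=2: π = [0.2080, 0.1300, 0.2730, 0.1700, 0.2190], E[r] = 1.6100, γ^t·E[r] = 1.304100, running G = 4.362100
t=3: π = [0.2054, 0.1300, 0.2805, 0.1700, 0.2141], E[r] = 1.6374, γ^t·E[r] = 1.193665, running G = 5.555765

G = 5.5558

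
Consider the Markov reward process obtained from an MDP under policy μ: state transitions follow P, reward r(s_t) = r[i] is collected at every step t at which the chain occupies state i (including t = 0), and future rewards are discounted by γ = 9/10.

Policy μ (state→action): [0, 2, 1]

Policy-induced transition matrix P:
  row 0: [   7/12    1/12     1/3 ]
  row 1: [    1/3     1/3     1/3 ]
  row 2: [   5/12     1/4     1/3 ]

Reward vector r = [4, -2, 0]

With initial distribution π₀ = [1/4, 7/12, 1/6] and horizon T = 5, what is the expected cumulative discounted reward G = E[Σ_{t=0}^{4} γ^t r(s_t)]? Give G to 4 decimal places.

G = 4.1492

t=0: π = [0.2500, 0.5833, 0.1667], E[r] = -0.1667, γ^t·E[r] = -0.166667, running G = -0.166667
t=1: π = [0.4097, 0.2569, 0.3333], E[r] = 1.1250, γ^t·E[r] = 1.012500, running G = 0.845833
t=2: π = [0.4635, 0.2031, 0.3333], E[r] = 1.4479, γ^t·E[r] = 1.172813, running G = 2.018646
t=3: π = [0.4770, 0.1897, 0.3333], E[r] = 1.5286, γ^t·E[r] = 1.114383, running G = 3.133029
t=4: π = [0.4804, 0.1863, 0.3333], E[r] = 1.5488, γ^t·E[r] = 1.016186, running G = 4.149215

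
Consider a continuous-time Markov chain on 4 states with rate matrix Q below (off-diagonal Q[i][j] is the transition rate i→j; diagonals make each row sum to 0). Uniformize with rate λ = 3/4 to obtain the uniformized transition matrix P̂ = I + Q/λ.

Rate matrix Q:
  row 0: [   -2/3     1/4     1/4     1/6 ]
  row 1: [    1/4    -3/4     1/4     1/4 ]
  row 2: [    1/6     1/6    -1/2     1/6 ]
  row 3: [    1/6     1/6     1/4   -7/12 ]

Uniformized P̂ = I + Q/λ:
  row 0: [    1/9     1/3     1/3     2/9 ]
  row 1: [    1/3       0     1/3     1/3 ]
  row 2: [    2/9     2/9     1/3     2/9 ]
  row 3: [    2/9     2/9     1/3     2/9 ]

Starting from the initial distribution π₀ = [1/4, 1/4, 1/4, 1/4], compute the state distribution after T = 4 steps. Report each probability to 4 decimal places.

π = [0.2201, 0.2020, 0.3333, 0.2446]

t=0: π = [0.2500, 0.2500, 0.2500, 0.2500]
t=1: π = [0.2222, 0.1944, 0.3333, 0.2500]
t=2: π = [0.2191, 0.2037, 0.3333, 0.2438]
t=3: π = [0.2205, 0.2013, 0.3333, 0.2449]
t=4: π = [0.2201, 0.2020, 0.3333, 0.2446]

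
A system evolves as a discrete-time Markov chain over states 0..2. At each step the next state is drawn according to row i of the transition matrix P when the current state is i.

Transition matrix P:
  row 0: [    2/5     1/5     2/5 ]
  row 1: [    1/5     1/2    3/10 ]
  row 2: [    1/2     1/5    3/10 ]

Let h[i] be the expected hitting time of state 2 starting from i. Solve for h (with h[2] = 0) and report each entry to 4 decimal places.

h = [2.6923, 3.0769, 0.0000]

First-step conditioning: h[2] = 0; for i ≠ 2, h[i] = 1 + Σ_k P[i][k]·h[k].
  h[0] = 1 + 2/5·h[0] + 1/5·h[1]
  h[1] = 1 + 1/5·h[0] + 1/2·h[1]
Solving the 2×2 linear system over states ≠ 2 gives exactly h = [35/13, 40/13, 0] (h[2] = 0 is the target).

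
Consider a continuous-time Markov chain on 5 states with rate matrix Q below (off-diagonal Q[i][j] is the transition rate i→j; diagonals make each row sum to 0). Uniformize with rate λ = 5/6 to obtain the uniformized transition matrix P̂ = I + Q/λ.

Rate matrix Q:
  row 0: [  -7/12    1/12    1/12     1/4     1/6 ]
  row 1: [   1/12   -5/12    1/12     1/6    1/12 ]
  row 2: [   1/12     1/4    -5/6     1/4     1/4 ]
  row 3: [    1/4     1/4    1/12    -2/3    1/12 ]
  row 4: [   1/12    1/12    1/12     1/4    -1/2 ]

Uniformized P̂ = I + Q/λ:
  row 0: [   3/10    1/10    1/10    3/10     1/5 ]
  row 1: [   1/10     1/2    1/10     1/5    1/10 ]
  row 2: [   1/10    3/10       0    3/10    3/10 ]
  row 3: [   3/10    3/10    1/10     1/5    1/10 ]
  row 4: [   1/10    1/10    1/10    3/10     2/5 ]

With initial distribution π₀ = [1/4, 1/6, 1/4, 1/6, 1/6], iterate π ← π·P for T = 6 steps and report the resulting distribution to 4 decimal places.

t=0: π = [0.2500, 0.1667, 0.2500, 0.1667, 0.1667]
t=1: π = [0.1833, 0.2500, 0.0750, 0.2667, 0.2250]
t=2: π = [0.1900, 0.2683, 0.0925, 0.2483, 0.2008]
t=3: π = [0.1877, 0.2755, 0.0908, 0.2483, 0.1978]
t=4: π = [0.1872, 0.2780, 0.0909, 0.2476, 0.1962]
t=5: π = [0.1870, 0.2789, 0.0909, 0.2474, 0.1958]
t=6: π = [0.1869, 0.2792, 0.0909, 0.2474, 0.1956]

π = [0.1869, 0.2792, 0.0909, 0.2474, 0.1956]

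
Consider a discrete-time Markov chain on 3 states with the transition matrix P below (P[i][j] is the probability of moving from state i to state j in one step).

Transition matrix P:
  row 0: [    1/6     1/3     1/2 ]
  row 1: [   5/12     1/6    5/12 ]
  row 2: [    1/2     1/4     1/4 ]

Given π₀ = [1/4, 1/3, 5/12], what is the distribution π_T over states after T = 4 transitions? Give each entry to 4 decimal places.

t=0: π = [0.2500, 0.3333, 0.4167]
t=1: π = [0.3889, 0.2431, 0.3681]
t=2: π = [0.3501, 0.2622, 0.3877]
t=3: π = [0.3614, 0.2573, 0.3812]
t=4: π = [0.3581, 0.2587, 0.3833]

π = [0.3581, 0.2587, 0.3833]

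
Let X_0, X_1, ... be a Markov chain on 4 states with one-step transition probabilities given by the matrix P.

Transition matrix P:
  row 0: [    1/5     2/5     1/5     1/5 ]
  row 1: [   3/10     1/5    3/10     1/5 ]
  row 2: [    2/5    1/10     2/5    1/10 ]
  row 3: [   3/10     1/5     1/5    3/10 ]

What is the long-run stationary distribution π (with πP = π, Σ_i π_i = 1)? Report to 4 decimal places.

π = [0.2981, 0.2317, 0.2790, 0.1912]

Balance equations π_j = Σ_i π_i·P[i][j]:
  π_0 = 1/5·π_0 + 3/10·π_1 + 2/5·π_2 + 3/10·π_3
  π_1 = 2/5·π_0 + 1/5·π_1 + 1/10·π_2 + 1/5·π_3
  π_2 = 1/5·π_0 + 3/10·π_1 + 2/5·π_2 + 1/5·π_3
  normalize: π_0 + π_1 + π_2 + π_3 = 1
Solving the linear system gives exactly π = [265/889, 206/889, 248/889, 170/889].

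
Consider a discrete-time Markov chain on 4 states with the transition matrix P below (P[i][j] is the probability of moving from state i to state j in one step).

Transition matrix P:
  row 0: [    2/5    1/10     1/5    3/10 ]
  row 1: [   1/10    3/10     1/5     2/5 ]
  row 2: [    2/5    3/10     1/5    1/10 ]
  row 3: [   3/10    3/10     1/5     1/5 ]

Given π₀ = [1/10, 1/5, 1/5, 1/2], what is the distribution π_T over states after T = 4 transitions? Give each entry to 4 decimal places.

π = [0.3018, 0.2398, 0.2000, 0.2584]

t=0: π = [0.1000, 0.2000, 0.2000, 0.5000]
t=1: π = [0.2900, 0.2800, 0.2000, 0.2300]
t=2: π = [0.2930, 0.2420, 0.2000, 0.2650]
t=3: π = [0.3009, 0.2414, 0.2000, 0.2577]
t=4: π = [0.3018, 0.2398, 0.2000, 0.2584]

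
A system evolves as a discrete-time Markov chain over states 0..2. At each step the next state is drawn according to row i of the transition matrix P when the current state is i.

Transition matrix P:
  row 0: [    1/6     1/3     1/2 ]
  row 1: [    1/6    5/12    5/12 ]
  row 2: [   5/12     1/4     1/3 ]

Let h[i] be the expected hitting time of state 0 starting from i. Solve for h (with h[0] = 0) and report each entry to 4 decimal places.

First-step conditioning: h[0] = 0; for i ≠ 0, h[i] = 1 + Σ_k P[i][k]·h[k].
  h[1] = 1 + 5/12·h[1] + 5/12·h[2]
  h[2] = 1 + 1/4·h[1] + 1/3·h[2]
Solving the 2×2 linear system over states ≠ 0 gives exactly h = [0, 156/41, 120/41] (h[0] = 0 is the target).

h = [0.0000, 3.8049, 2.9268]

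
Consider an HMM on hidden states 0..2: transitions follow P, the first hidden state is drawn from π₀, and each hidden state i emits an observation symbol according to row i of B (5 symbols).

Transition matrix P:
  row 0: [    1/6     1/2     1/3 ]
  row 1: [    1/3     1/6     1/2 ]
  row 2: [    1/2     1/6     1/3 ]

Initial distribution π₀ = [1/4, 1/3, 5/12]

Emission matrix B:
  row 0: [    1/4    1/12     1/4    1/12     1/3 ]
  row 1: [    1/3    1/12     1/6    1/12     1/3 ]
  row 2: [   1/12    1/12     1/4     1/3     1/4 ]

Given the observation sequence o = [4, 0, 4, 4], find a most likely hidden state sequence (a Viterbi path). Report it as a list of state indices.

t=0: δ = [8.333e-02, 1.111e-01, 1.042e-01]  (obs o_0=4)
t=1: δ = [1.302e-02, 1.389e-02, 4.630e-03]  ψ = [2, 0, 1]  (obs o_1=0)
t=2: δ = [1.543e-03, 2.170e-03, 1.736e-03]  ψ = [1, 0, 1]  (obs o_2=4)
t=3: δ = [2.894e-04, 2.572e-04, 2.713e-04]  ψ = [2, 0, 1]  (obs o_3=4)
backtrack: best end state = 0; path = [0, 1, 2, 0]

path = [0, 1, 2, 0]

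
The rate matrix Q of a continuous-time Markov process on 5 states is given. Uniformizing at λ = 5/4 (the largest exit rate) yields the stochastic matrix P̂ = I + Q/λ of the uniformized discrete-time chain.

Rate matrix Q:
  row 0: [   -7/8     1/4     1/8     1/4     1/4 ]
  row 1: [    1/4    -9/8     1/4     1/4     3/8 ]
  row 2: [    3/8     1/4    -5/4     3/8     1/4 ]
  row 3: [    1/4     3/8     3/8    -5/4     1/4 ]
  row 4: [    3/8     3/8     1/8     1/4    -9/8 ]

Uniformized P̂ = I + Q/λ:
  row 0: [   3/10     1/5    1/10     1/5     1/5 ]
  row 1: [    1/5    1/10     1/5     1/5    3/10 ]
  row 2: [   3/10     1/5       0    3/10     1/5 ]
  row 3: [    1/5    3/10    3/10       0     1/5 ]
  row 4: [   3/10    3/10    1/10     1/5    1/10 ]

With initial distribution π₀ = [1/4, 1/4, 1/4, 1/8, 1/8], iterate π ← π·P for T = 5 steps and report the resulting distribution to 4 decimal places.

π = [0.2605, 0.2163, 0.1430, 0.1787, 0.2015]

t=0: π = [0.2500, 0.2500, 0.2500, 0.1250, 0.1250]
t=1: π = [0.2625, 0.2000, 0.1250, 0.2000, 0.2125]
t=2: π = [0.2600, 0.2213, 0.1475, 0.1725, 0.1988]
t=3: π = [0.2606, 0.2150, 0.1419, 0.1803, 0.2023]
t=4: π = [0.2605, 0.2168, 0.1434, 0.1781, 0.2013]
t=5: π = [0.2605, 0.2163, 0.1430, 0.1787, 0.2015]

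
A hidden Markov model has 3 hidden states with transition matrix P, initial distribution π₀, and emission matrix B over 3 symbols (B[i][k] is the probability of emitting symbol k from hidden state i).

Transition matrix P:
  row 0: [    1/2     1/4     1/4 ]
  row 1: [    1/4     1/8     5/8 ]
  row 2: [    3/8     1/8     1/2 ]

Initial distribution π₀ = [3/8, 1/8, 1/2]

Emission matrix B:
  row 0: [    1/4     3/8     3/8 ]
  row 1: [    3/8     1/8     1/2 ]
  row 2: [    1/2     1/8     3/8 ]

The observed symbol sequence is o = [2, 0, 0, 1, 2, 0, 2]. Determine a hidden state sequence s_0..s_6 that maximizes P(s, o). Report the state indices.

t=0: δ = [1.406e-01, 6.250e-02, 1.875e-01]  (obs o_0=2)
t=1: δ = [1.758e-02, 1.318e-02, 4.688e-02]  ψ = [0, 0, 2]  (obs o_1=0)
t=2: δ = [4.395e-03, 2.197e-03, 1.172e-02]  ψ = [2, 2, 2]  (obs o_2=0)
t=3: δ = [1.648e-03, 1.831e-04, 7.324e-04]  ψ = [2, 2, 2]  (obs o_3=1)
t=4: δ = [3.090e-04, 2.060e-04, 1.545e-04]  ψ = [0, 0, 0]  (obs o_4=2)
t=5: δ = [3.862e-05, 2.897e-05, 6.437e-05]  ψ = [0, 0, 1]  (obs o_5=0)
t=6: δ = [9.052e-06, 4.828e-06, 1.207e-05]  ψ = [2, 0, 2]  (obs o_6=2)
backtrack: best end state = 2; path = [2, 2, 2, 0, 1, 2, 2]

path = [2, 2, 2, 0, 1, 2, 2]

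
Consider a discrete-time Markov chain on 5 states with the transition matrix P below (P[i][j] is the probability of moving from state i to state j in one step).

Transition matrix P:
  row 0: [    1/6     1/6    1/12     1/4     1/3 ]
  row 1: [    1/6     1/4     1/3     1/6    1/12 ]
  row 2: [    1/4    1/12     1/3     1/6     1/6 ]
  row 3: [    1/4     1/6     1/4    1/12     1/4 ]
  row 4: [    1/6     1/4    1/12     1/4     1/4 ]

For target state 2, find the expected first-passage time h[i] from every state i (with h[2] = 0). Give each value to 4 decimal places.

h = [5.9650, 4.4467, 0.0000, 5.1212, 5.8482]

First-step conditioning: h[2] = 0; for i ≠ 2, h[i] = 1 + Σ_k P[i][k]·h[k].
  h[0] = 1 + 1/6·h[0] + 1/6·h[1] + 1/4·h[3] + 1/3·h[4]
  h[1] = 1 + 1/6·h[0] + 1/4·h[1] + 1/6·h[3] + 1/12·h[4]
  h[3] = 1 + 1/4·h[0] + 1/6·h[1] + 1/12·h[3] + 1/4·h[4]
  h[4] = 1 + 1/6·h[0] + 1/4·h[1] + 1/4·h[3] + 1/4·h[4]
Solving the 4×4 linear system over states ≠ 2 gives exactly h = [4086/685, 3046/685, 0, 3508/685, 4006/685] (h[2] = 0 is the target).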